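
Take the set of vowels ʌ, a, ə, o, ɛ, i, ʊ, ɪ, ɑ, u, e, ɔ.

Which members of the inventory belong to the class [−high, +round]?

o, ɔ

The [−high] segments are /ʌ, a, ə, o, ɛ, ɑ, e, ɔ/.
Then [+round] leaves /o, ɔ/.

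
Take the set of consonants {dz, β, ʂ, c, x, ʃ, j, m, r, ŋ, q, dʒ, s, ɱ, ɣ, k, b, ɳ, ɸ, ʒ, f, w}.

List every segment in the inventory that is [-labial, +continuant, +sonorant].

Checking each segment against [-labial], [+continuant], [+sonorant]: /j/ (palatal glide), /r/ (alveolar trill) satisfy every feature; every other segment in the inventory fails at least one.

j, r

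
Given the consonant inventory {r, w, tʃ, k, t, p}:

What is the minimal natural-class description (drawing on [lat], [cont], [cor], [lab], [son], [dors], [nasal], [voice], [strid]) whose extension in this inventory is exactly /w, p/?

[+lab]

Every target segment is [+labial] and no other inventory member is, so one feature is enough.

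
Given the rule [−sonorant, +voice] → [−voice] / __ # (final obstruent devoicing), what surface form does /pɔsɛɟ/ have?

/ɟ/ satisfies [−sonorant, +voice] and sits in __ #. The [−voice] counterpart of the voiced palatal stop is /c/. Other segments in /pɔsɛɟ/ either fail the structural description or are not in the environment, so the surface form is [pɔsɛc].

[pɔsɛc]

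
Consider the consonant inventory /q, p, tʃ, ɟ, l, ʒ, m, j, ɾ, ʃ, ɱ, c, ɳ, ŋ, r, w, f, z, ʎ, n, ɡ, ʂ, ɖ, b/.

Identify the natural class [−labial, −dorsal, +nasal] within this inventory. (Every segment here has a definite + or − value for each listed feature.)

Eliminate segments failing any feature: /q, ɟ, j, c, ŋ, ʎ, ɡ/ are [+dorsal]; /p, m, ɱ, w, f, b/ are [+labial]; /tʃ, l, ʒ, ɾ, ʃ, r, z, ʂ, ɖ/ are [−nasal]. The remaining /ɳ, n/ satisfy [−labial], [−dorsal], [+nasal].

ɳ, n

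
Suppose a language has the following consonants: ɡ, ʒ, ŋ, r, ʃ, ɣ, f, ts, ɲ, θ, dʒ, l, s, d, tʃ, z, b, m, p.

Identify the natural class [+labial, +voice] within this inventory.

b, m

Checking each segment against [+labial], [+voice]: /b/ (voiced bilabial stop), /m/ (bilabial nasal) satisfy every feature; every other segment in the inventory fails at least one.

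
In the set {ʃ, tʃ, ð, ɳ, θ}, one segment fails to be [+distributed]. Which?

/ʃ, θ, ð, tʃ/ are all [+distributed]; /ɳ/ (retroflex nasal) is [-distributed].

ɳ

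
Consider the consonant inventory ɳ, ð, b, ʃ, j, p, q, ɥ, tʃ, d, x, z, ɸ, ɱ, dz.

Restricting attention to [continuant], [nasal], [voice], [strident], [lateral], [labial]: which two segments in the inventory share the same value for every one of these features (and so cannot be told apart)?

ð, j

/ð/ (voiced dental fricative) and /j/ (palatal glide) are both [+continuant], [−nasal], [+voice], [−strident], [−lateral], [−labial], so none of the listed features separates them. (They do differ in [sonorant] and [dorsal], which are not among the given features.) Every other pair in the inventory differs on at least one listed feature.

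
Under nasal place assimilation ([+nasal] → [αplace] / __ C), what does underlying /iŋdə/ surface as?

The only nasal preceding a consonant is /ŋ/ before /d/. /d/ is [+coronal], so /ŋ/ → /n/, giving [ində].

[ində]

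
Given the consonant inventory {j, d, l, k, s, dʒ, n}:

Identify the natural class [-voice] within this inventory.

k, s

The [-voice] segments here are /k, s/; the remaining /j, d, l, dʒ, n/ are [+voice].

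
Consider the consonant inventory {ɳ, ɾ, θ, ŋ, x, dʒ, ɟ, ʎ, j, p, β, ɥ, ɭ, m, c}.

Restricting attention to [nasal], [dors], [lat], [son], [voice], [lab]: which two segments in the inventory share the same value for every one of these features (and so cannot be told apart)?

c, x

Both /c/ and /x/ are [−nasal], [+dorsal], [−lateral], [−sonorant], [−voice], [−labial]. Since the list omits [continuant] and [back] — which do distinguish the voiceless palatal stop from the voiceless velar fricative — this pair collapses; all other pairs remain distinct.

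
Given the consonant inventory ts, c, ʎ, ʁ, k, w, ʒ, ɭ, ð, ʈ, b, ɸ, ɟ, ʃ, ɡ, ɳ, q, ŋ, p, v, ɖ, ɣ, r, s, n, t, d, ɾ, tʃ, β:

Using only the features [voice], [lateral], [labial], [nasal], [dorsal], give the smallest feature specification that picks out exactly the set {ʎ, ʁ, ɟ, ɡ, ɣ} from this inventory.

[+voice, −nasal, −labial, +dorsal]

/ʎ, ʁ, ɟ, ɡ, ɣ/ are all [+voice], [−nasal], [−labial], [+dorsal], and no other segment in the inventory matches all four values. Dropping any one of them over-generates: [−nasal, −labial, +dorsal] alone would also admit /c, k, q/; [+voice, −labial, +dorsal] alone would also admit /ŋ/; [+voice, −nasal, +dorsal] alone would also admit /w/; [+voice, −nasal, −labial] alone would also admit /ʒ, ɭ, ð, ɖ, …/. No other combination of three listed features picks out exactly this set either, so fewer than four features will not do.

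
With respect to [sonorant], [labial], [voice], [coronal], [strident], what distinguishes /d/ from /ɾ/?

[sonorant]

The two segments share [-labial], [+voice], [+coronal], [-strident]. The only feature from the list on which they differ: /d/ is [-sonorant] while /ɾ/ is [+sonorant].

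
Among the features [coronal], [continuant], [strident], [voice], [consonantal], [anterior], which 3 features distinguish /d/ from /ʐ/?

[continuant], [strident], [anterior]

/d/ is the voiced alveolar stop and /ʐ/ is the voiced retroflex fricative. Both are [+coronal], [+voice], [+consonantal]. /d/ is [−continuant] while /ʐ/ is [+continuant]; /d/ is [−strident] while /ʐ/ is [+strident]; /d/ is [+anterior] while /ʐ/ is [−anterior], so the distinguishing features are [continuant], [strident], [anterior].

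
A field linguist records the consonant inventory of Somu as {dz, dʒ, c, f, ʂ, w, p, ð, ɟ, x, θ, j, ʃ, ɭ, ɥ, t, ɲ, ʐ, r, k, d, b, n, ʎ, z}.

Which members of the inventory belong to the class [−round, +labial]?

f, p, b

Eliminate segments failing any feature: /dz, dʒ, c, ʂ, ð, ɟ, x, θ, j, ʃ, ɭ, t, ɲ, ʐ, r, k, d, n, ʎ, z/ are [−labial]; /w, ɥ/ are [+round]. The remaining /f, p, b/ satisfy [−round], [+labial].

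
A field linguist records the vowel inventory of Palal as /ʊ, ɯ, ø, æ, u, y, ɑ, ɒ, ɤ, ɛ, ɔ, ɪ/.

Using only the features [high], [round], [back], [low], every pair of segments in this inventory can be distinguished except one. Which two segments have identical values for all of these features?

On the given features, /ʊ/ and /u/ have an identical profile: [+high], [+round], [+back], [-low]. No other two segments in the inventory coincide on all 4 features. (They do differ in [tense], which is not among the given features.)

ʊ, u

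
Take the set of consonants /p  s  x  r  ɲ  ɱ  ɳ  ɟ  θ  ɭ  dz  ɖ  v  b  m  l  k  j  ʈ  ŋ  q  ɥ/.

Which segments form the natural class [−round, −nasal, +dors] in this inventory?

x, ɟ, k, j, q

Eliminate segments failing any feature: /p, s, r, θ, ɭ, dz, ɖ, v, b, l, ʈ/ are [−dorsal]; /ɲ, ɱ, ɳ, m, ŋ/ are [+nasal]; /ɥ/ is [+round]. The remaining /x, ɟ, k, j, q/ satisfy [−round], [−nasal], [+dorsal].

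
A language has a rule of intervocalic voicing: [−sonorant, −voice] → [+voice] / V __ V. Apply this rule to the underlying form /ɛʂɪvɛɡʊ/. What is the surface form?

[ɛʐɪvɛɡʊ]

Only /ʂ/ occurs between two vowels (/ɛ/ __ /ɪ/) and matches the structural description. It is a voiceless retroflex fricative, so [−sonorant, −voice] holds; changing it to [+voice] with all other features held fixed yields /ʐ/ (voiced retroflex fricative). No other segment meets both the structural description and the environment, so the output is [ɛʐɪvɛɡʊ].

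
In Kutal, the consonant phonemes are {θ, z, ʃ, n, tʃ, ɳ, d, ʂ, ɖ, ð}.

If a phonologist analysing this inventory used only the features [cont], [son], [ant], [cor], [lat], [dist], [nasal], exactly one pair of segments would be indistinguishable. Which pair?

ð, θ

On the given features, /ð/ and /θ/ have an identical profile: [+continuant], [-sonorant], [+anterior], [+coronal], [-lateral], [+distributed], [-nasal]. No other two segments in the inventory coincide on all 7 features. (They do differ in [voice], which is not among the given features.)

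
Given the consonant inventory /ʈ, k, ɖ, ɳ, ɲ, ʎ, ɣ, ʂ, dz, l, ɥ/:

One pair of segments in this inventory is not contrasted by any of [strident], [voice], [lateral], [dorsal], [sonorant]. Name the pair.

Both /ɥ/ and /ɲ/ are [-strident], [+voice], [-lateral], [+dorsal], [+sonorant]. Since the list omits [nasal], [continuant], [labial] and [round] — which do distinguish the labial-palatal glide from the palatal nasal — this pair collapses; all other pairs remain distinct.

ɥ, ɲ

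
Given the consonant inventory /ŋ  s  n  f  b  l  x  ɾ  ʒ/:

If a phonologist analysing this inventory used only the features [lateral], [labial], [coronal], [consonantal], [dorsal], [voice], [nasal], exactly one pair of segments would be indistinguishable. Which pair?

ʒ, ɾ

On the given features, /ʒ/ and /ɾ/ have an identical profile: [−lateral], [−labial], [+coronal], [+consonantal], [−dorsal], [+voice], [−nasal]. No other two segments in the inventory coincide on all 7 features. (They do differ in [sonorant], [strident] and [anterior], which are not among the given features.)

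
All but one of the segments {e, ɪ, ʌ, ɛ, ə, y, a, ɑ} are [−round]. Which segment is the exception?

/y/ is the high front rounded tense vowel, which is [+round]; the rest — /ʌ, ə, a, ɪ, ɑ, e, ɛ/ — are [−round].

y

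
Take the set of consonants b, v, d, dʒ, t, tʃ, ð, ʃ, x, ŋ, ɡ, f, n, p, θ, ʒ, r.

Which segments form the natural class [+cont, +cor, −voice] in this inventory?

Checking each segment against [+continuant], [+coronal], [−voice]: /ʃ/ (voiceless postalveolar fricative), /θ/ (voiceless dental fricative) satisfy every feature; every other segment in the inventory fails at least one.

ʃ, θ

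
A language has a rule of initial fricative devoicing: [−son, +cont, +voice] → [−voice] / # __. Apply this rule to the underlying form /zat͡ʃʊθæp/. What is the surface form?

[sat͡ʃʊθæp]

/z/ satisfies [−son, +cont, +voice] and sits in # __. The [−voice] counterpart of the voiced alveolar fricative is /s/. Other segments in /zat͡ʃʊθæp/ either fail the structural description or are not in the environment, so the surface form is [sat͡ʃʊθæp].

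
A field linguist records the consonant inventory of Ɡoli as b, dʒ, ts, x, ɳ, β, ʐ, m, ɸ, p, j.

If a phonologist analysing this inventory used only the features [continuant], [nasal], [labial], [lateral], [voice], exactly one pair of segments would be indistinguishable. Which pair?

On the given features, /j/ and /ʐ/ have an identical profile: [+continuant], [-nasal], [-labial], [-lateral], [+voice]. No other two segments in the inventory coincide on all 5 features. (They do differ in [sonorant], [strident] and [dorsal], which are not among the given features.)

j, ʐ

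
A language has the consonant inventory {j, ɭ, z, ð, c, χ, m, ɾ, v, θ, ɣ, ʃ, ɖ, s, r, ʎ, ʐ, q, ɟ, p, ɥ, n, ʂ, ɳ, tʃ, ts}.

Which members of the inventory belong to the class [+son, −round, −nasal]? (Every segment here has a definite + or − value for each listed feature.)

First, the [+sonorant] segments are /j, ɭ, m, ɾ, r, ʎ, ɥ, n, ɳ/.
Intersecting with [−round] gives /j, ɭ, m, ɾ, r, ʎ, n, ɳ/.
Then [−nasal] leaves /j, ɭ, ɾ, r, ʎ/.

j, ɭ, ɾ, r, ʎ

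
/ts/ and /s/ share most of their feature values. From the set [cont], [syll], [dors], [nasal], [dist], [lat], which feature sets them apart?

The two segments share [−syllabic], [−dorsal], [−nasal], [−distributed], [−lateral]. The only feature from the list on which they differ: /ts/ is [−continuant] while /s/ is [+continuant].

[continuant]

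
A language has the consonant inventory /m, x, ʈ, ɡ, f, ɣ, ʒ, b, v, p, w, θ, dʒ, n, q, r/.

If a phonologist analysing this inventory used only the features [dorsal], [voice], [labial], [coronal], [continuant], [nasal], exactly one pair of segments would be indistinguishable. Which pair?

Both /r/ and /ʒ/ are [−dorsal], [+voice], [−labial], [+coronal], [+continuant], [−nasal]. Since the list omits [sonorant], [strident] and [anterior] — which do distinguish the alveolar trill from the voiced postalveolar fricative — this pair collapses; all other pairs remain distinct.

r, ʒ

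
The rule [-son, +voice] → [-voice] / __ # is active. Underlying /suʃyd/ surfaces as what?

Only the final segment /d/ is both word-final and matches the structural description. It is a voiced alveolar stop, so [-son, +voice] holds; changing it to [-voice] with all other features held fixed yields /t/ (voiceless alveolar stop). No other segment meets both the structural description and the environment, so the output is [suʃyt].

[suʃyt]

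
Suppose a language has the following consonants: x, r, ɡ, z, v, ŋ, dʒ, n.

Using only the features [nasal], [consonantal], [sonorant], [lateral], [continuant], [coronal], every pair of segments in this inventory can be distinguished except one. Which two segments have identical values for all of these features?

On the given features, /x/ and /v/ have an identical profile: [-nasal], [+consonantal], [-sonorant], [-lateral], [+continuant], [-coronal]. No other two segments in the inventory coincide on all 6 features. (They do differ in [voice], [labial] and [dorsal], which are not among the given features.)

x, v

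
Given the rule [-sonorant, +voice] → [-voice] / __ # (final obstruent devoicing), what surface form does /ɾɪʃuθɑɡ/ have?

[ɾɪʃuθɑk]

The only segment in the rule's environment that also matches [-sonorant, +voice] is /ɡ/. Applying [-voice] turns the voiced velar stop into /k/ (voiceless velar stop), giving [ɾɪʃuθɑk].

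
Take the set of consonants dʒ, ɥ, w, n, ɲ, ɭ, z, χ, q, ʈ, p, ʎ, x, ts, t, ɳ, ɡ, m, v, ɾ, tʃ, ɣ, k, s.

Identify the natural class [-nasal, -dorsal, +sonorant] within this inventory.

ɭ, ɾ

Checking each segment against [-nasal], [-dorsal], [+sonorant]: /ɭ/ (retroflex lateral approximant), /ɾ/ (alveolar tap) satisfy every feature; every other segment in the inventory fails at least one.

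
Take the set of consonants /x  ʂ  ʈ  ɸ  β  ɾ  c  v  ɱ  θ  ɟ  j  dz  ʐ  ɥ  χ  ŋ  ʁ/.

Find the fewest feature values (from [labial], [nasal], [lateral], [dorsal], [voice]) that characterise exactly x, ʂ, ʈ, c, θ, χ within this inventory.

[−voice, −labial]

/x, ʂ, ʈ, c, θ, χ/ are all [−voice], [−labial], and no other segment in the inventory matches both values. Dropping any one of them over-generates: [−labial] alone would also admit /ɾ, ɟ, j, dz, …/; [−voice] alone would also admit /ɸ/. No other single listed feature picks out exactly this set either, so fewer than two features will not do.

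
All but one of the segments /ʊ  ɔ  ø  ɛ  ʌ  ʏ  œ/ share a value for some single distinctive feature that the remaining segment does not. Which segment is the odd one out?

/ʊ, ɛ, ʏ, œ, ɔ, ʌ/ are all [-tense], but /ø/ (mid front rounded tense vowel) is [+tense]. No other single segment can be removed to leave a set sharing one feature value that the removed segment lacks, so /ø/ is the odd one out.

ø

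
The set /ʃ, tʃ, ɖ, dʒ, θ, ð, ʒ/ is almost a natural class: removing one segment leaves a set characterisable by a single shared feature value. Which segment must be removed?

ɖ

/ʃ, θ, ʒ, ð, dʒ, tʃ/ are all [+distributed], but /ɖ/ (voiced retroflex stop) is [−distributed]. No other single segment can be removed to leave a set sharing one feature value that the removed segment lacks, so /ɖ/ is the odd one out.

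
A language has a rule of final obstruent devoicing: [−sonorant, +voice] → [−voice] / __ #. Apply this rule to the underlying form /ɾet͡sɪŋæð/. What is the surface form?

[ɾet͡sɪŋæθ]

Only the final segment /ð/ is both word-final and matches the structural description. It is a voiced dental fricative, so [−sonorant, +voice] holds; changing it to [−voice] with all other features held fixed yields /θ/ (voiceless dental fricative). No other segment meets both the structural description and the environment, so the output is [ɾet͡sɪŋæθ].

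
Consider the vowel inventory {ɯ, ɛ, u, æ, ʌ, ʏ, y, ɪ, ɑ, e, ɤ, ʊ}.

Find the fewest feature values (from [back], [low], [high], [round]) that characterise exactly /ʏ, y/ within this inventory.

[−back, +round]

The class [−back], [+round] has exactly /ʏ, y/ as its extension in this inventory. No smaller conjunction from the listed features achieves this: [+round] alone would also admit /u, ʊ/; [−back] alone would also admit /ɛ, æ, ɪ, e/; and checking the remaining single features turns up none with this extension.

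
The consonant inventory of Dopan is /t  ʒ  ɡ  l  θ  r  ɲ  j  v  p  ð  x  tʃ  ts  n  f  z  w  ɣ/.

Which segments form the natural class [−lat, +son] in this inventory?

r, ɲ, j, n, w

Eliminate segments failing any feature: /t, ʒ, ɡ, θ, v, p, ð, x, tʃ, ts, f, z, ɣ/ are [−sonorant]; /l/ is [+lateral]. The remaining /r, ɲ, j, n, w/ satisfy [−lateral], [+sonorant].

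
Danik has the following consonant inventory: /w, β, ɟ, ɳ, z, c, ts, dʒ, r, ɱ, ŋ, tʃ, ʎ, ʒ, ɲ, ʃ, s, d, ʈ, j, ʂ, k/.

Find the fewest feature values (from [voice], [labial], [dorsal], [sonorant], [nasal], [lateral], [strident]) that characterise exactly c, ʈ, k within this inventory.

[-voice, -strident]

Every target segment is [-voice], [-strident]; each remaining inventory member fails at least one of these. Each conjunct is needed — [-strident] alone would also admit /w, β, ɟ, ɳ, …/; [-voice] alone would also admit /ts, tʃ, ʃ, s, …/ — and no other single listed feature has exactly this extension, so two is the minimum.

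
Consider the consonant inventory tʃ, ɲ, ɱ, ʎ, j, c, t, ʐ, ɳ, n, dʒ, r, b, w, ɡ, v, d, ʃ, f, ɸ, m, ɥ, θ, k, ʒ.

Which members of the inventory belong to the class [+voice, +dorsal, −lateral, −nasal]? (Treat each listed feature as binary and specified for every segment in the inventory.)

Eliminate segments failing any feature: /tʃ, c, t, ʃ, f, ɸ, θ, k/ are [−voice]; /ɲ/ is [+nasal]; /ɱ, ʐ, ɳ, n, dʒ, r, b, v, d, m, ʒ/ are [−dorsal]; /ʎ/ is [+lateral]. The remaining /j, w, ɡ, ɥ/ satisfy [+voice], [+dorsal], [−lateral], [−nasal].

j, w, ɡ, ɥ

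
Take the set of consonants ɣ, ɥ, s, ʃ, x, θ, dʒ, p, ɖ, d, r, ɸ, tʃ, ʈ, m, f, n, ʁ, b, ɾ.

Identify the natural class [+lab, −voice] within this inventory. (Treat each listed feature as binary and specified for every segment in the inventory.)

The [+labial] segments are /ɥ, p, ɸ, m, f, b/.
Among these, [−voice] leaves /p, ɸ, f/.

p, ɸ, f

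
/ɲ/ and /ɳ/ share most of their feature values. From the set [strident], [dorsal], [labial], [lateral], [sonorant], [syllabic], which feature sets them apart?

[dorsal]

/ɲ/ is the palatal nasal and /ɳ/ is the retroflex nasal. Both are [−strident], [−labial], [−lateral], [+sonorant], [−syllabic]. /ɲ/ is [+dorsal] while /ɳ/ is [−dorsal], so the distinguishing feature is [dorsal].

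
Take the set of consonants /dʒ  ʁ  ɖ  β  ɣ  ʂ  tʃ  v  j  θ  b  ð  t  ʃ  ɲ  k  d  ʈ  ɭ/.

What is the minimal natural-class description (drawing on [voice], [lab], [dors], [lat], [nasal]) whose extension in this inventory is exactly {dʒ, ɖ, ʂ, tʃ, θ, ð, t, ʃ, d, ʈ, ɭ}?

[−lab, −dors]

Every target segment is [−labial], [−dorsal]; each remaining inventory member fails at least one of these. Each conjunct is needed — [−dorsal] alone would also admit /β, v, b/; [−labial] alone would also admit /ʁ, ɣ, j, ɲ, …/ — and no other single listed feature has exactly this extension, so two is the minimum.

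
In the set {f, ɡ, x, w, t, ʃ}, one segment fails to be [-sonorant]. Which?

w

/w/ is the labial-velar glide, which is [+sonorant]; the rest — /t, f, ʃ, ɡ, x/ — are [-sonorant].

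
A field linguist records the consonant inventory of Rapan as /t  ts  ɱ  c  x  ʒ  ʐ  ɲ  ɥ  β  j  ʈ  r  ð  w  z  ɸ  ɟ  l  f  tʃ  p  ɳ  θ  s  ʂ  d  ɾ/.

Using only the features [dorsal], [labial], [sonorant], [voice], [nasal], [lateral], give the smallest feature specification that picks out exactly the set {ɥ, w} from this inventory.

[+labial, +dorsal]

The class [+labial], [+dorsal] has exactly /ɥ, w/ as its extension in this inventory. No smaller conjunction from the listed features achieves this: [+dorsal] alone would also admit /c, x, ɲ, j, …/; [+labial] alone would also admit /ɱ, β, ɸ, f, …/; and checking the remaining single features turns up none with this extension.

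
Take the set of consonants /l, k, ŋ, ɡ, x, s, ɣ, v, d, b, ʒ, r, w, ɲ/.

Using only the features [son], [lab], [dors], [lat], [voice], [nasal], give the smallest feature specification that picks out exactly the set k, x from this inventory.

Every target segment is [−voice], [+dorsal]; each remaining inventory member fails at least one of these. Each conjunct is needed — [+dorsal] alone would also admit /ŋ, ɡ, ɣ, w, …/; [−voice] alone would also admit /s/ — and no other single listed feature has exactly this extension, so two is the minimum.

[−voice, +dors]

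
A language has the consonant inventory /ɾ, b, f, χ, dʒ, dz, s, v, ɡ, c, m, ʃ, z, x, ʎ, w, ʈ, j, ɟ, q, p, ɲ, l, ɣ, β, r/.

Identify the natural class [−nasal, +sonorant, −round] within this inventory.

Checking each segment against [−nasal], [+sonorant], [−round]: /ɾ/ (alveolar tap), /ʎ/ (palatal lateral approximant), /j/ (palatal glide), /l/ (alveolar lateral approximant), /r/ (alveolar trill) satisfy every feature; every other segment in the inventory fails at least one.

ɾ, ʎ, j, l, r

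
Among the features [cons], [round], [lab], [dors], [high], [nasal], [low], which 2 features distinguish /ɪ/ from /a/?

[high], [low]

/ɪ/ (high front unrounded lax vowel) and /a/ (low unrounded vowel) agree on [-consonantal], [-round], [-labial], [+dorsal], [-nasal]. They differ on [high] (/ɪ/ [+], /a/ [-]), [low] (/ɪ/ [-], /a/ [+]).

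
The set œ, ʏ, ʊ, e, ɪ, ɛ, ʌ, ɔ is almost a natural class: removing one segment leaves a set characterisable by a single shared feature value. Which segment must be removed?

The remaining segments after removing /e/ share [-tense]; /e/ (mid front unrounded tense vowel) is [+tense]. For every other candidate removal, the leftover set fails to share any single feature value that the removed segment lacks.

e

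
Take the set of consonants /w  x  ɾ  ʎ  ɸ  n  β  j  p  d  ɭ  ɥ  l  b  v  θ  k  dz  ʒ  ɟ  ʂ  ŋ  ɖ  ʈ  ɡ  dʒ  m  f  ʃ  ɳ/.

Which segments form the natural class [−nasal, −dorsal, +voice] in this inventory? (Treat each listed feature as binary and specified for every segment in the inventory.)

Checking each segment against [−nasal], [−dorsal], [+voice]: /ɾ/ (alveolar tap), /β/ (voiced bilabial fricative), /d/ (voiced alveolar stop), /ɭ/ (retroflex lateral approximant), /l/ (alveolar lateral approximant), /b/ (voiced bilabial stop), among others, satisfy every feature; every other segment in the inventory fails at least one.

ɾ, β, d, ɭ, l, b, v, dz, ʒ, ɖ, dʒ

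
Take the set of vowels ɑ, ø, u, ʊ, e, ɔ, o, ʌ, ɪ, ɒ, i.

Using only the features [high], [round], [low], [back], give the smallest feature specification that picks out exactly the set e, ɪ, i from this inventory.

/e, ɪ, i/ are all [-back], [-round], and no other segment in the inventory matches both values. Dropping any one of them over-generates: [-round] alone would also admit /ɑ, ʌ/; [-back] alone would also admit /ø/. No other single listed feature picks out exactly this set either, so fewer than two features will not do.

[-back, -round]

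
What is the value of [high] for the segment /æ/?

/æ/ is the low front unrounded vowel. The feature [high] marks segments produced with the tongue body raised; /æ/ lacks this property, so it is [−high].

[−high]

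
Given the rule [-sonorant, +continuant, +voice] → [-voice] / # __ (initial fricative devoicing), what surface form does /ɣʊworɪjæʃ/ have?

[xʊworɪjæʃ]

/ɣ/ satisfies [-sonorant, +continuant, +voice] and sits in # __. The [-voice] counterpart of the voiced velar fricative is /x/. Other segments in /ɣʊworɪjæʃ/ either fail the structural description or are not in the environment, so the surface form is [xʊworɪjæʃ].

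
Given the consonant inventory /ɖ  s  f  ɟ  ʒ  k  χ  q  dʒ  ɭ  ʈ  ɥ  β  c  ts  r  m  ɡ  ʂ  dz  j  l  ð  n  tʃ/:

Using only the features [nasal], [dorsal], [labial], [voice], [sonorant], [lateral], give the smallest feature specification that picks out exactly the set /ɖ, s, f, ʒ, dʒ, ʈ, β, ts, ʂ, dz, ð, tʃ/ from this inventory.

The class [−sonorant], [−dorsal] has exactly /ɖ, s, f, ʒ, dʒ, ʈ, β, ts, ʂ, dz, ð, tʃ/ as its extension in this inventory. No smaller conjunction from the listed features achieves this: [−dorsal] alone would also admit /ɭ, r, m, l, …/; [−sonorant] alone would also admit /ɟ, k, χ, q, …/; and checking the remaining single features turns up none with this extension.

[−sonorant, −dorsal]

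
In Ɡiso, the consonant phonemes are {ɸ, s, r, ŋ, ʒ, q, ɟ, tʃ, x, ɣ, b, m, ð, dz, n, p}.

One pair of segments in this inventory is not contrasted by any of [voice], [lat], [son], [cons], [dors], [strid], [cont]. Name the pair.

m, n

On the given features, /m/ and /n/ have an identical profile: [+voice], [−lateral], [+sonorant], [+consonantal], [−dorsal], [−strident], [−continuant]. No other two segments in the inventory coincide on all 7 features. (They do differ in [labial] and [coronal], which are not among the given features.)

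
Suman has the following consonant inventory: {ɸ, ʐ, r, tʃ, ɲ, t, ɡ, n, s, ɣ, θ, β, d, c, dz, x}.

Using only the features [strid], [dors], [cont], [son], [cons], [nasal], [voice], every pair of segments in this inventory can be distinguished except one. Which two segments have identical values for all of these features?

Both /ɸ/ and /θ/ are [-strident], [-dorsal], [+continuant], [-sonorant], [+consonantal], [-nasal], [-voice]. Since the list omits [labial] and [coronal] — which do distinguish the voiceless bilabial fricative from the voiceless dental fricative — this pair collapses; all other pairs remain distinct.

ɸ, θ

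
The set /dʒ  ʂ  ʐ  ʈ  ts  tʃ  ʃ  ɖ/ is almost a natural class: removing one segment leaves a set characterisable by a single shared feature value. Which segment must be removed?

[anterior] groups all but one: /ʈ, tʃ, ʃ, dʒ, ɖ, ʂ, ʐ/ share [−anterior] while /ts/ (voiceless alveolar affricate) alone is [+anterior]. Removing any other segment would not leave a single-feature class that excludes it.

ts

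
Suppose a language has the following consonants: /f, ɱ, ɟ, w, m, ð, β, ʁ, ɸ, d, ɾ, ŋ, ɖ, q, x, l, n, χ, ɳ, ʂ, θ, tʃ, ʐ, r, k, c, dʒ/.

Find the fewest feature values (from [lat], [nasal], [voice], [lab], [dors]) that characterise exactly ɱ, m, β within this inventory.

Every target segment is [+voice], [+labial], [−dorsal]; each remaining inventory member fails at least one of these. Each conjunct is needed — [+labial, −dorsal] alone would also admit /f, ɸ/; [+voice, −dorsal] alone would also admit /ð, d, ɾ, ɖ, …/; [+voice, +labial] alone would also admit /w/ — and no other combination of two listed features has exactly this extension, so three is the minimum.

[+voice, +lab, −dors]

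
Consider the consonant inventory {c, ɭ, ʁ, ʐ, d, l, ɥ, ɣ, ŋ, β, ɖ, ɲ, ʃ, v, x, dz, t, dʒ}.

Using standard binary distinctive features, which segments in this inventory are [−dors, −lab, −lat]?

Checking each segment against [−dorsal], [−labial], [−lateral]: /ʐ/ (voiced retroflex fricative), /d/ (voiced alveolar stop), /ɖ/ (voiced retroflex stop), /ʃ/ (voiceless postalveolar fricative), /dz/ (voiced alveolar affricate), /t/ (voiceless alveolar stop), among others, satisfy every feature; every other segment in the inventory fails at least one.

ʐ, d, ɖ, ʃ, dz, t, dʒ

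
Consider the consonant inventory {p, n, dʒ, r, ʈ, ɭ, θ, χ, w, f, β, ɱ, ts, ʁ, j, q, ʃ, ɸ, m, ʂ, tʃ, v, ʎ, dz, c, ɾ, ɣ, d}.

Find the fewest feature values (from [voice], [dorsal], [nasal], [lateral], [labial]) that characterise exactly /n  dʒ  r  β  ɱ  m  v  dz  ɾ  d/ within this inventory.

The class [+voice], [-lateral], [-dorsal] has exactly /n, dʒ, r, β, ɱ, m, v, dz, ɾ, d/ as its extension in this inventory. No smaller conjunction from the listed features achieves this: [-lateral, -dorsal] alone would also admit /p, ʈ, θ, f, …/; [+voice, -dorsal] alone would also admit /ɭ/; [+voice, -lateral] alone would also admit /w, ʁ, j, ɣ/; and checking the remaining two-feature bundles turns up none with this extension.

[+voice, -lateral, -dorsal]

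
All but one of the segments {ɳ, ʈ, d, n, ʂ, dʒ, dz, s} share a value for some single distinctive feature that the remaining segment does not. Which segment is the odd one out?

The remaining segments after removing /dʒ/ share [−distributed]; /dʒ/ (voiced postalveolar affricate) is [+distributed]. For every other candidate removal, the leftover set fails to share any single feature value that the removed segment lacks.

dʒ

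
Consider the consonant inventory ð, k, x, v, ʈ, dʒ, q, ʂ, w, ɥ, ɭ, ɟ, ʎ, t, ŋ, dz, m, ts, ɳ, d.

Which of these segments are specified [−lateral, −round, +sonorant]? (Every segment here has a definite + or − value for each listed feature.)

Checking each segment against [−lateral], [−round], [+sonorant]: /ŋ/ (velar nasal), /m/ (bilabial nasal), /ɳ/ (retroflex nasal) satisfy every feature; every other segment in the inventory fails at least one.

ŋ, m, ɳ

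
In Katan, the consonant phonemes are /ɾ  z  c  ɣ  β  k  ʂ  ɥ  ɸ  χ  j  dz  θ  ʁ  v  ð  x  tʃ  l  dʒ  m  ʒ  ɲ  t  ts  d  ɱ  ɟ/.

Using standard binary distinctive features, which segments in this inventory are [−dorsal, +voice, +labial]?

β, v, m, ɱ

The [−dorsal] segments are /ɾ, z, β, ʂ, ɸ, dz, θ, v, ð, tʃ, l, dʒ, m, ʒ, t, ts, d, ɱ/.
Then [+voice] gives /ɾ, z, β, dz, v, ð, l, dʒ, m, ʒ, d, ɱ/.
Within that set, [+labial] leaves /β, v, m, ɱ/.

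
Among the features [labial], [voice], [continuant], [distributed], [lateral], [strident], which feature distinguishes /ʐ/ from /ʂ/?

[voice]

The two segments share [−labial], [+continuant], [−distributed], [−lateral], [+strident]. The only feature from the list on which they differ: /ʐ/ is [+voice] while /ʂ/ is [−voice].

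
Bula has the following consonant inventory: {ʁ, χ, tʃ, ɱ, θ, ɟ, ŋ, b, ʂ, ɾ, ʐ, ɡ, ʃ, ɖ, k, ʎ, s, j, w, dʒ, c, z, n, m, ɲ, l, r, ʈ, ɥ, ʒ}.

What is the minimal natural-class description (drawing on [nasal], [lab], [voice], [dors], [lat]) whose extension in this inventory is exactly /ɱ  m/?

[+nasal, +lab]

The class [+nasal], [+labial] has exactly /ɱ, m/ as its extension in this inventory. No smaller conjunction from the listed features achieves this: [+labial] alone would also admit /b, w, ɥ/; [+nasal] alone would also admit /ŋ, n, ɲ/; and checking the remaining single features turns up none with this extension.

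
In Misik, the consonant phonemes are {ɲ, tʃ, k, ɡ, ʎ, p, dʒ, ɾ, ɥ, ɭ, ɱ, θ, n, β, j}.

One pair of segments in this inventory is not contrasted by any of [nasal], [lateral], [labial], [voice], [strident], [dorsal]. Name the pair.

j, ɡ

On the given features, /j/ and /ɡ/ have an identical profile: [-nasal], [-lateral], [-labial], [+voice], [-strident], [+dorsal]. No other two segments in the inventory coincide on all 6 features. (They do differ in [sonorant], [continuant] and [back], which are not among the given features.)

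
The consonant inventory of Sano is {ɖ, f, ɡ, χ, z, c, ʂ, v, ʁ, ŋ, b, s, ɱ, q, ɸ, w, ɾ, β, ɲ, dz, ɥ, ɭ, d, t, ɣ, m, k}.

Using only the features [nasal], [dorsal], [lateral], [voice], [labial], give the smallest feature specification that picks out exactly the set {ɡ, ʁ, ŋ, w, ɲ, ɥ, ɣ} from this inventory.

[+voice, +dorsal]

Every target segment is [+voice], [+dorsal]; each remaining inventory member fails at least one of these. Each conjunct is needed — [+dorsal] alone would also admit /χ, c, q, k/; [+voice] alone would also admit /ɖ, z, v, b, …/ — and no other single listed feature has exactly this extension, so two is the minimum.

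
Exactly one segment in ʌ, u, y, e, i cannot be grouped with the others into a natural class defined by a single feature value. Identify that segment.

ʌ

[tense] groups all but one: /u, i, e, y/ share [+tense] while /ʌ/ (mid back unrounded lax vowel) alone is [−tense]. Removing any other segment would not leave a single-feature class that excludes it.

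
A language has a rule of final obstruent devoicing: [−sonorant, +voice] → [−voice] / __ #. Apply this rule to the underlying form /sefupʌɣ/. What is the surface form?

/ɣ/ satisfies [−sonorant, +voice] and sits in __ #. The [−voice] counterpart of the voiced velar fricative is /x/. Other segments in /sefupʌɣ/ either fail the structural description or are not in the environment, so the surface form is [sefupʌx].

[sefupʌx]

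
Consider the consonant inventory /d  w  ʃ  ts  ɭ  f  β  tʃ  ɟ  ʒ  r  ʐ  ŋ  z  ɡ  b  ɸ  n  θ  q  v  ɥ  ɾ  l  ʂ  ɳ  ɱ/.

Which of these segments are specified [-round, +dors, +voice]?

Checking each segment against [-round], [+dorsal], [+voice]: /ɟ/ (voiced palatal stop), /ŋ/ (velar nasal), /ɡ/ (voiced velar stop) satisfy every feature; every other segment in the inventory fails at least one.

ɟ, ŋ, ɡ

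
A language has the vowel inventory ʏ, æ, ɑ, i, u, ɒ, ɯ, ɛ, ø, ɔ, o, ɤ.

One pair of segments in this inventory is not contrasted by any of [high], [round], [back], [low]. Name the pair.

Both /ɔ/ and /o/ are [−high], [+round], [+back], [−low]. Since the list omits [tense] — which does distinguish the mid back rounded lax vowel from the mid back rounded tense vowel — this pair collapses; all other pairs remain distinct.

ɔ, o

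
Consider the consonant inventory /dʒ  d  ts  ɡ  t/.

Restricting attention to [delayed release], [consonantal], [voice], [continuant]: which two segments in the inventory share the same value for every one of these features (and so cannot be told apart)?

ɡ, d

Both /ɡ/ and /d/ are [−delayed release], [+consonantal], [+voice], [−continuant]. Since the list omits [coronal] and [dorsal] — which do distinguish the voiced velar stop from the voiced alveolar stop — this pair collapses; all other pairs remain distinct.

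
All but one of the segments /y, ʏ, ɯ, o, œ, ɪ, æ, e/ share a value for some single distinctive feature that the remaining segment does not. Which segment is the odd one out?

/ɯ, o, œ, ʏ, y, ɪ, e/ are all [−low], but /æ/ (low front unrounded vowel) is [+low]. No other single segment can be removed to leave a set sharing one feature value that the removed segment lacks, so /æ/ is the odd one out.

æ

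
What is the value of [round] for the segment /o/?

[+round]

As the mid back rounded tense vowel, /o/ is [+round].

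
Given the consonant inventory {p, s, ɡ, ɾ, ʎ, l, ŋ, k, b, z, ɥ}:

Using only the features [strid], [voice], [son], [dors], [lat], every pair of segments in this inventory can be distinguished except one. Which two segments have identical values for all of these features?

Both /ŋ/ and /ɥ/ are [−strident], [+voice], [+sonorant], [+dorsal], [−lateral]. Since the list omits [nasal], [continuant], [labial], [round] and [back] — which do distinguish the velar nasal from the labial-palatal glide — this pair collapses; all other pairs remain distinct.

ŋ, ɥ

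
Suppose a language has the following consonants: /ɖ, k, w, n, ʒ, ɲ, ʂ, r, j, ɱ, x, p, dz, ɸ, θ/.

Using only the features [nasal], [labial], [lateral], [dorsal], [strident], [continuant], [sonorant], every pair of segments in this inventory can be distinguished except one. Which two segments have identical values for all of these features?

Both /ʒ/ and /ʂ/ are [-nasal], [-labial], [-lateral], [-dorsal], [+strident], [+continuant], [-sonorant]. Since the list omits [voice] and [distributed] — which do distinguish the voiced postalveolar fricative from the voiceless retroflex fricative — this pair collapses; all other pairs remain distinct.

ʒ, ʂ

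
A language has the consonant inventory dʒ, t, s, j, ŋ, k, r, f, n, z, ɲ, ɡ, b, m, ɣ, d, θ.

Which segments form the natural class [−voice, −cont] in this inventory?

Eliminate segments failing any feature: /dʒ, j, ŋ, r, n, z, ɲ, ɡ, b, m, ɣ, d/ are [+voice]; /s, f, θ/ are [+continuant]. The remaining /t, k/ satisfy [−voice], [−continuant].

t, k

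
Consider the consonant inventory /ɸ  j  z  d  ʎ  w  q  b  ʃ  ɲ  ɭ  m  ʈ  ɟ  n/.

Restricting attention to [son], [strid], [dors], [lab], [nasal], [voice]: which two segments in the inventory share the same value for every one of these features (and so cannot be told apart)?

j, ʎ

Both /j/ and /ʎ/ are [+sonorant], [−strident], [+dorsal], [−labial], [−nasal], [+voice]. Since the list omits [lateral] — which does distinguish the palatal glide from the palatal lateral approximant — this pair collapses; all other pairs remain distinct.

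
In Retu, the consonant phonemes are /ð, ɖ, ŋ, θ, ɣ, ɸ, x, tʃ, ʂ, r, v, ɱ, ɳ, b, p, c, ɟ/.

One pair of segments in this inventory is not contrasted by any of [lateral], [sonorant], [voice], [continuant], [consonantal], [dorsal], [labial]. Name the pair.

/ʂ/ (voiceless retroflex fricative) and /θ/ (voiceless dental fricative) are both [-lateral], [-sonorant], [-voice], [+continuant], [+consonantal], [-dorsal], [-labial], so none of the listed features separates them. (They do differ in [strident], [anterior] and [distributed], which are not among the given features.) Every other pair in the inventory differs on at least one listed feature.

ʂ, θ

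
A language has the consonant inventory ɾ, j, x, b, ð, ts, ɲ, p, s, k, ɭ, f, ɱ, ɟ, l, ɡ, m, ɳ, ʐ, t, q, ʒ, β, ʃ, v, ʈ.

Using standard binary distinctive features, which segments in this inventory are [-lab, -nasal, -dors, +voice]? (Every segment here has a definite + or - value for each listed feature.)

ɾ, ð, ɭ, l, ʐ, ʒ

Eliminate segments failing any feature: /j, x, k, ɟ, ɡ, q/ are [+dorsal]; /b, p, f, ɱ, m, β, v/ are [+labial]; /ts, s, t, ʃ, ʈ/ are [-voice]; /ɲ, ɳ/ are [+nasal]. The remaining /ɾ, ð, ɭ, l, ʐ, ʒ/ satisfy [-labial], [-nasal], [-dorsal], [+voice].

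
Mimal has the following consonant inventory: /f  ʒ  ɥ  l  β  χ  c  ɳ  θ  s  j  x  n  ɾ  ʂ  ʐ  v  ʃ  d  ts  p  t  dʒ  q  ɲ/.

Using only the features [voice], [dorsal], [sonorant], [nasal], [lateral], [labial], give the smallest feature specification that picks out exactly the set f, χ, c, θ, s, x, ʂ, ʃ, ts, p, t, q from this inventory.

The target set is precisely the extension of [−voice] in this inventory.

[−voice]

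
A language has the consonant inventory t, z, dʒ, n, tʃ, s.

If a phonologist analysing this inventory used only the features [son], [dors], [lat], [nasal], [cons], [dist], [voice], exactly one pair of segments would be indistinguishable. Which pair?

t, s

On the given features, /t/ and /s/ have an identical profile: [-sonorant], [-dorsal], [-lateral], [-nasal], [+consonantal], [-distributed], [-voice]. No other two segments in the inventory coincide on all 7 features. (They do differ in [continuant] and [strident], which are not among the given features.)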